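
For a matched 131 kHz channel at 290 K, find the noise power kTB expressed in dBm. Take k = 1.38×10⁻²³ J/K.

−122.8 dBm

P_n = kTB = 1.38×10⁻²³ × 290 × 1.31×10⁵ = 5.24×10⁻¹⁶ W
In dBm: 10 log₁₀(5.24×10⁻¹⁶ / 10⁻³) = −122.8 dBm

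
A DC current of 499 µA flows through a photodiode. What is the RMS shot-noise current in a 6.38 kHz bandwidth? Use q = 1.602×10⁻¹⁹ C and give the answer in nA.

1.01 nA

I_n = √(2qI·B)
2qI·B = 2 × 1.602×10⁻¹⁹ × 4.99×10⁻⁴ × 6.38×10³ = 1.02×10⁻¹⁸ A²
I_n = √(1.02×10⁻¹⁸) = 1.01×10⁻⁹ A = 1.01 nA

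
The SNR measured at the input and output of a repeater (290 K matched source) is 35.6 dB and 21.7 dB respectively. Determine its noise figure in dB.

NF (dB) = SNR_in(dB) − SNR_out(dB) when the source is at T₀
NF = 35.6 − 21.7 = 13.9 dB

13.9 dB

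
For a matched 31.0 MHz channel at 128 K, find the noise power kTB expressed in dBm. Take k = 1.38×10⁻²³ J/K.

−102.6 dBm

P_n = kTB = 1.38×10⁻²³ × 128 × 3.10×10⁷ = 5.48×10⁻¹⁴ W
In dBm: 10 log₁₀(5.48×10⁻¹⁴ / 10⁻³) = −102.6 dBm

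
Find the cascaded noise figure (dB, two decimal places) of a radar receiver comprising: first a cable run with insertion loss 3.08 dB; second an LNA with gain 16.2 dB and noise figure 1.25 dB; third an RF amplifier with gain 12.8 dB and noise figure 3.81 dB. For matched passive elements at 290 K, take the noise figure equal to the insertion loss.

Convert to linear (a loss of L dB is a gain of −L dB): F_i = 10^(NF_i/10), G_i = 10^(G_i,dB/10)
  Stage 1: F_1 = 10^(3.08/10) = 2.032, G_1 = 10^(−3.08/10) = 0.4920
  Stage 2: F_2 = 10^(1.25/10) = 1.334, G_2 = 10^(16.2/10) = 41.69
  Stage 3: F_3 = 10^(3.81/10) = 2.404, G_3 = 10^(12.8/10) = 19.05
Friis cascade:
  F = 2.032 + (1.334 − 1)/0.4920 + (2.404 − 1)/20.51 = 2.779
NF = 10 log₁₀(2.779) = 4.44 dB

4.44 dB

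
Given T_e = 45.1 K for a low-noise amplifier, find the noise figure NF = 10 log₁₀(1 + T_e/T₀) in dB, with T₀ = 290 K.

0.628 dB

F = 1 + T_e/T₀ = 1 + 45.1/290 = 1.15552
NF = 10 log₁₀(1.15552) = 0.628 dB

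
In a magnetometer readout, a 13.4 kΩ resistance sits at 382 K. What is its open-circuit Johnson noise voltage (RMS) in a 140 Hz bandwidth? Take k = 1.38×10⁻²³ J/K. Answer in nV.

199 nV

V_n = √(4kTRB)
4kTRB = 4 × 1.38×10⁻²³ × 382 × 1.34×10⁴ × 1.40×10² = 3.96×10⁻¹⁴ V²
V_n = √(3.96×10⁻¹⁴) = 1.99×10⁻⁷ V = 199 nV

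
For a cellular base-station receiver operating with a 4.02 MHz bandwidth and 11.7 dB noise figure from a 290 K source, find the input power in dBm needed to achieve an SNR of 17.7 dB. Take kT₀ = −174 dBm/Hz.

−78.6 dBm

Sensitivity = −174 + 10 log₁₀(B) + NF + SNR_min
= −174 + 66.04 + 11.7 + 17.7
= −78.56 dBm → −78.6 dBm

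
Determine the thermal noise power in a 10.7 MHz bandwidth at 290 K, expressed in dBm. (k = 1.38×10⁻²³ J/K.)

P_n = kTB = 1.38×10⁻²³ × 290 × 1.07×10⁷ = 4.28×10⁻¹⁴ W
In dBm: 10 log₁₀(4.28×10⁻¹⁴ / 10⁻³) = −103.7 dBm

−103.7 dBm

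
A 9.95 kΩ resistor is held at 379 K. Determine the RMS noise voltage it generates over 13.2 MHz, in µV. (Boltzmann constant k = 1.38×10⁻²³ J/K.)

52.4 µV

V_n = √(4kTRB)
4kTRB = 4 × 1.38×10⁻²³ × 379 × 9.95×10³ × 1.32×10⁷ = 2.75×10⁻⁹ V²
V_n = √(2.75×10⁻⁹) = 5.24×10⁻⁵ V = 52.4 µV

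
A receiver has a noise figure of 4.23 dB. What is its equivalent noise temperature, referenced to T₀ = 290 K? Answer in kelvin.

478 K

F = 10^(4.23/10) = 2.6485
T_e = (F − 1)·T₀ = (2.6485 − 1) × 290 = 478 K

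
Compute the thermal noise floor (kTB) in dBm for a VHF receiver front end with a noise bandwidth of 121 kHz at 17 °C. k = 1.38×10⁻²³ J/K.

T = 17 °C + 273.15 = 290.15 K
P_n = kTB = 1.38×10⁻²³ × 290.15 × 1.21×10⁵ = 4.84×10⁻¹⁶ W
In dBm: 10 log₁₀(4.84×10⁻¹⁶ / 10⁻³) = −123.1 dBm

−123.1 dBm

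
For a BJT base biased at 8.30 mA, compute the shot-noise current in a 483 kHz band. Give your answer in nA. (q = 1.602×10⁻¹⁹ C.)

I_n = √(2qI·B)
2qI·B = 2 × 1.602×10⁻¹⁹ × 8.30×10⁻³ × 4.83×10⁵ = 1.28×10⁻¹⁵ A²
I_n = √(1.28×10⁻¹⁵) = 3.58×10⁻⁸ A = 35.8 nA

35.8 nA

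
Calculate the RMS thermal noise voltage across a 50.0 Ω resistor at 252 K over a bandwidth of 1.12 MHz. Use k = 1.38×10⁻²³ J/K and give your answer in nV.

883 nV

V_n = √(4kTRB)
4kTRB = 4 × 1.38×10⁻²³ × 252 × 5.00×10¹ × 1.12×10⁶ = 7.79×10⁻¹³ V²
V_n = √(7.79×10⁻¹³) = 8.83×10⁻⁷ V = 883 nV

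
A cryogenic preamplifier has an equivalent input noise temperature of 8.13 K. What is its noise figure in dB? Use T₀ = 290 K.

0.120 dB

F = 1 + T_e/T₀ = 1 + 8.13/290 = 1.02803
NF = 10 log₁₀(1.02803) = 0.120 dB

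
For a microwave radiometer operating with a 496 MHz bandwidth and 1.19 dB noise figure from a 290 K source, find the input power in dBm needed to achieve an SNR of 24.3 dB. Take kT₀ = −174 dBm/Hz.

−61.6 dBm

Sensitivity = −174 + 10 log₁₀(B) + NF + SNR_min
= −174 + 86.95 + 1.19 + 24.3
= −61.56 dBm → −61.6 dBm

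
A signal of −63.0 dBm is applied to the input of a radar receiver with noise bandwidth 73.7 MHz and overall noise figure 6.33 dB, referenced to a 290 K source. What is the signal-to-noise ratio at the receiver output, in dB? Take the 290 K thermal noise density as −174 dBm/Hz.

Noise floor: N = −174 + 10 log₁₀(B) + NF
10 log₁₀(7.37×10⁷) = 78.67 dB
N = −174 + 78.67 + 6.33 = −89.00 dBm
SNR = P_sig − N = −63.0 − (−89.00) = 26.00 dB → 26.0 dB

26.0 dB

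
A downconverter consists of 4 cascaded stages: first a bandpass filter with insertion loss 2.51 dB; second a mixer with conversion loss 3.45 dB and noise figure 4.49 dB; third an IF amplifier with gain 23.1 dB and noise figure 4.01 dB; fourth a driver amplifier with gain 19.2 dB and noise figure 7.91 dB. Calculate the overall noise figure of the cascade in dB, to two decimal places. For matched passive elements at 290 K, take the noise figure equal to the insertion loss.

Convert to linear (a loss of L dB is a gain of −L dB): F_i = 10^(NF_i/10), G_i = 10^(G_i,dB/10)
  Stage 1: F_1 = 10^(2.51/10) = 1.782, G_1 = 10^(−2.51/10) = 0.5610
  Stage 2: F_2 = 10^(4.49/10) = 2.812, G_2 = 10^(−3.45/10) = 0.4519
  Stage 3: F_3 = 10^(4.01/10) = 2.518, G_3 = 10^(23.1/10) = 204.2
  Stage 4: F_4 = 10^(7.91/10) = 6.180, G_4 = 10^(19.2/10) = 83.18
Friis cascade:
  F = 1.782 + (2.812 − 1)/0.5610 + (2.518 − 1)/0.2535 + (6.180 − 1)/51.76 = 11.10
NF = 10 log₁₀(11.10) = 10.45 dB

10.45 dB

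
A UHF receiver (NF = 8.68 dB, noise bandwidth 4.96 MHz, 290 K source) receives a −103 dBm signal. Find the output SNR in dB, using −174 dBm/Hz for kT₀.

Noise floor: N = −174 + 10 log₁₀(B) + NF
10 log₁₀(4.96×10⁶) = 66.95 dB
N = −174 + 66.95 + 8.68 = −98.37 dBm
SNR = P_sig − N = −103 − (−98.37) = −4.63 dB → −4.6 dB

−4.6 dB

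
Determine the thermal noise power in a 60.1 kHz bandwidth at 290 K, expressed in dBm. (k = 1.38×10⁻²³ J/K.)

P_n = kTB = 1.38×10⁻²³ × 290 × 6.01×10⁴ = 2.41×10⁻¹⁶ W
In dBm: 10 log₁₀(2.41×10⁻¹⁶ / 10⁻³) = −126.2 dBm

−126.2 dBm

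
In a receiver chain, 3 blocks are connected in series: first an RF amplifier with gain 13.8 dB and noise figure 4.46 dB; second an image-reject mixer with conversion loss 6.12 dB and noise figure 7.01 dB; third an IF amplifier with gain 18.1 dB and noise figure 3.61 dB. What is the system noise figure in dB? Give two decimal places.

Convert to linear (a loss of L dB is a gain of −L dB): F_i = 10^(NF_i/10), G_i = 10^(G_i,dB/10)
  Stage 1: F_1 = 10^(4.46/10) = 2.793, G_1 = 10^(13.8/10) = 23.99
  Stage 2: F_2 = 10^(7.01/10) = 5.023, G_2 = 10^(−6.12/10) = 0.2443
  Stage 3: F_3 = 10^(3.61/10) = 2.296, G_3 = 10^(18.1/10) = 64.57
Friis cascade:
  F = 2.793 + (5.023 − 1)/23.99 + (2.296 − 1)/5.861 = 3.181
NF = 10 log₁₀(3.181) = 5.03 dB

5.03 dB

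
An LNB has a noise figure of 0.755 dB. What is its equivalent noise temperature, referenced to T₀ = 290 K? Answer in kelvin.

F = 10^(0.755/10) = 1.18987
T_e = (F − 1)·T₀ = (1.18987 − 1) × 290 = 55.1 K

55.1 K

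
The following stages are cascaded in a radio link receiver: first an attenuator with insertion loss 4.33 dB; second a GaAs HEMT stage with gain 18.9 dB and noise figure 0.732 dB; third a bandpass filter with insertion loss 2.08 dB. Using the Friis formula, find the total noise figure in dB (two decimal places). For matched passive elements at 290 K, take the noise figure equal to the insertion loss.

5.09 dB

Convert to linear (a loss of L dB is a gain of −L dB): F_i = 10^(NF_i/10), G_i = 10^(G_i,dB/10)
  Stage 1: F_1 = 10^(4.33/10) = 2.710, G_1 = 10^(−4.33/10) = 0.3690
  Stage 2: F_2 = 10^(0.732/10) = 1.184, G_2 = 10^(18.9/10) = 77.62
  Stage 3: F_3 = 10^(2.08/10) = 1.614, G_3 = 10^(−2.08/10) = 0.6194
Friis cascade:
  F = 2.710 + (1.184 − 1)/0.3690 + (1.614 − 1)/28.64 = 3.229
NF = 10 log₁₀(3.229) = 5.09 dB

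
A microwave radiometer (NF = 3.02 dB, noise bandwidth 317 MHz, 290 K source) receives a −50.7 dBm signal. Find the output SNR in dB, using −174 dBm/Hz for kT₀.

35.3 dB

Noise floor: N = −174 + 10 log₁₀(B) + NF
10 log₁₀(3.17×10⁸) = 85.01 dB
N = −174 + 85.01 + 3.02 = −85.97 dBm
SNR = P_sig − N = −50.7 − (−85.97) = 35.27 dB → 35.3 dB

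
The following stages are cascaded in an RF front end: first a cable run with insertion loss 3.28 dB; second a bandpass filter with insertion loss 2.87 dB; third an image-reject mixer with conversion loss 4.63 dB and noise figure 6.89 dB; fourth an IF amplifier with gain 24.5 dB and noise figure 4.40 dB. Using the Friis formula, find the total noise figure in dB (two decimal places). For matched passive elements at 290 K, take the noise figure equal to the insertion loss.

16.14 dB

Convert to linear (a loss of L dB is a gain of −L dB): F_i = 10^(NF_i/10), G_i = 10^(G_i,dB/10)
  Stage 1: F_1 = 10^(3.28/10) = 2.128, G_1 = 10^(−3.28/10) = 0.4699
  Stage 2: F_2 = 10^(2.87/10) = 1.936, G_2 = 10^(−2.87/10) = 0.5164
  Stage 3: F_3 = 10^(6.89/10) = 4.887, G_3 = 10^(−4.63/10) = 0.3443
  Stage 4: F_4 = 10^(4.40/10) = 2.754, G_4 = 10^(24.5/10) = 281.8
Friis cascade:
  F = 2.128 + (1.936 − 1)/0.4699 + (4.887 − 1)/0.2427 + (2.754 − 1)/0.08356 = 41.13
NF = 10 log₁₀(41.13) = 16.14 dB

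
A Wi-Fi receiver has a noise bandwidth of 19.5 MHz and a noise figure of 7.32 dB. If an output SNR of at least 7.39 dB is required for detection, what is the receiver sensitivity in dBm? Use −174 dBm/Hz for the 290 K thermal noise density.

Sensitivity = −174 + 10 log₁₀(B) + NF + SNR_min
= −174 + 72.9 + 7.32 + 7.39
= −86.39 dBm → −86.4 dBm

−86.4 dBm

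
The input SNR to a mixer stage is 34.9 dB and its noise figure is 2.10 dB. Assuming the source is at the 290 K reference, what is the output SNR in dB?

32.80 dB

By definition F = SNR_in/SNR_out, so in dB: SNR_out = SNR_in − NF
SNR_out = 34.9 − 2.10 = 32.80 dB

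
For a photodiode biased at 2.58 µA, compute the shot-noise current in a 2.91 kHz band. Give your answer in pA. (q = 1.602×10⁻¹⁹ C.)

I_n = √(2qI·B)
2qI·B = 2 × 1.602×10⁻¹⁹ × 2.58×10⁻⁶ × 2.91×10³ = 2.41×10⁻²¹ A²
I_n = √(2.41×10⁻²¹) = 4.90×10⁻¹¹ A = 49.0 pA

49.0 pA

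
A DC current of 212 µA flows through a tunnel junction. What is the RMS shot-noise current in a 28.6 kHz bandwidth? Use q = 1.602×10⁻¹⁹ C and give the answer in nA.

1.39 nA

I_n = √(2qI·B)
2qI·B = 2 × 1.602×10⁻¹⁹ × 2.12×10⁻⁴ × 2.86×10⁴ = 1.94×10⁻¹⁸ A²
I_n = √(1.94×10⁻¹⁸) = 1.39×10⁻⁹ A = 1.39 nA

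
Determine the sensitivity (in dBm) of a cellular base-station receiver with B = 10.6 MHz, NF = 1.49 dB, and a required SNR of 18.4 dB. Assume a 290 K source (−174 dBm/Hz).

−83.9 dBm

Sensitivity = −174 + 10 log₁₀(B) + NF + SNR_min
= −174 + 70.25 + 1.49 + 18.4
= −83.86 dBm → −83.9 dBm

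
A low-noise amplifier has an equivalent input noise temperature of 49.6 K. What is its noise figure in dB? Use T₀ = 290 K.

F = 1 + T_e/T₀ = 1 + 49.6/290 = 1.17103
NF = 10 log₁₀(1.17103) = 0.686 dB

0.686 dB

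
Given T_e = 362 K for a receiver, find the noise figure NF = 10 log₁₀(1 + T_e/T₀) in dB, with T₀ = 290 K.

F = 1 + T_e/T₀ = 1 + 362/290 = 2.24828
NF = 10 log₁₀(2.24828) = 3.52 dB

3.52 dB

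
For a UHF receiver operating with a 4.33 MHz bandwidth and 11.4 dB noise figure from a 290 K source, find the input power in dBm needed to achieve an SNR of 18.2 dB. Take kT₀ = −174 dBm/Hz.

Sensitivity = −174 + 10 log₁₀(B) + NF + SNR_min
= −174 + 66.36 + 11.4 + 18.2
= −78.04 dBm → −78.0 dBm

−78.0 dBm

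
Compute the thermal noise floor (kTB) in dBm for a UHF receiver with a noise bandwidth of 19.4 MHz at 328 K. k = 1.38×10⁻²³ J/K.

−100.6 dBm

P_n = kTB = 1.38×10⁻²³ × 328 × 1.94×10⁷ = 8.78×10⁻¹⁴ W
In dBm: 10 log₁₀(8.78×10⁻¹⁴ / 10⁻³) = −100.6 dBm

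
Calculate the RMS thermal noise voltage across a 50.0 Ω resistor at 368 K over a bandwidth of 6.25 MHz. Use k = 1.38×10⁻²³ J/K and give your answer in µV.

V_n = √(4kTRB)
4kTRB = 4 × 1.38×10⁻²³ × 368 × 5.00×10¹ × 6.25×10⁶ = 6.35×10⁻¹² V²
V_n = √(6.35×10⁻¹²) = 2.52×10⁻⁶ V = 2.52 µV

2.52 µV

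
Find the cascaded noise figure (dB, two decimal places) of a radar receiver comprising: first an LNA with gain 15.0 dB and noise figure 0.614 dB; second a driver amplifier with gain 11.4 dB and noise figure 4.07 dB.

0.80 dB

Convert to linear (a loss of L dB is a gain of −L dB): F_i = 10^(NF_i/10), G_i = 10^(G_i,dB/10)
  Stage 1: F_1 = 10^(0.614/10) = 1.152, G_1 = 10^(15.0/10) = 31.62
  Stage 2: F_2 = 10^(4.07/10) = 2.553, G_2 = 10^(11.4/10) = 13.80
Friis cascade:
  F = 1.152 + (2.553 − 1)/31.62 = 1.201
NF = 10 log₁₀(1.201) = 0.80 dB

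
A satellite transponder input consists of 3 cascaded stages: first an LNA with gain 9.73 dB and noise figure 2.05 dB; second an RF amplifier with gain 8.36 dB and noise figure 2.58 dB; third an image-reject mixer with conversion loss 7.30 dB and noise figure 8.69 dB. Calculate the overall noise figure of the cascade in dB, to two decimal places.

Convert to linear (a loss of L dB is a gain of −L dB): F_i = 10^(NF_i/10), G_i = 10^(G_i,dB/10)
  Stage 1: F_1 = 10^(2.05/10) = 1.603, G_1 = 10^(9.73/10) = 9.397
  Stage 2: F_2 = 10^(2.58/10) = 1.811, G_2 = 10^(8.36/10) = 6.855
  Stage 3: F_3 = 10^(8.69/10) = 7.396, G_3 = 10^(−7.30/10) = 0.1862
Friis cascade:
  F = 1.603 + (1.811 − 1)/9.397 + (7.396 − 1)/64.42 = 1.789
NF = 10 log₁₀(1.789) = 2.53 dB

2.53 dB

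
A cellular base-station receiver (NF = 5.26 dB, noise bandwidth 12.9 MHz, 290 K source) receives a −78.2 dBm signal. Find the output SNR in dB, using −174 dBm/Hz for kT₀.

Noise floor: N = −174 + 10 log₁₀(B) + NF
10 log₁₀(1.29×10⁷) = 71.11 dB
N = −174 + 71.11 + 5.26 = −97.63 dBm
SNR = P_sig − N = −78.2 − (−97.63) = 19.43 dB → 19.4 dB

19.4 dB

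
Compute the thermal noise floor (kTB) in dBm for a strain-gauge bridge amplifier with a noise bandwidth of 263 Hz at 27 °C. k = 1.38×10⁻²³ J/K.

−149.6 dBm

T = 27 °C + 273.15 = 300.15 K
P_n = kTB = 1.38×10⁻²³ × 300.15 × 2.63×10² = 1.09×10⁻¹⁸ W
In dBm: 10 log₁₀(1.09×10⁻¹⁸ / 10⁻³) = −149.6 dBm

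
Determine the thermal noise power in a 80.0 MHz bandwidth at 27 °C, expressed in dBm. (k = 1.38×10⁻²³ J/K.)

−94.8 dBm

T = 27 °C + 273.15 = 300.15 K
P_n = kTB = 1.38×10⁻²³ × 300.15 × 8.00×10⁷ = 3.31×10⁻¹³ W
In dBm: 10 log₁₀(3.31×10⁻¹³ / 10⁻³) = −94.8 dBm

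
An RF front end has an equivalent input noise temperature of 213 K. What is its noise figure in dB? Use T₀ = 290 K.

2.39 dB

F = 1 + T_e/T₀ = 1 + 213/290 = 1.73448
NF = 10 log₁₀(1.73448) = 2.39 dB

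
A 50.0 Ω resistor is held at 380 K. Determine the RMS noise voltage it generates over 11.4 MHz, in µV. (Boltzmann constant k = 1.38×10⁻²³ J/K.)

3.46 µV

V_n = √(4kTRB)
4kTRB = 4 × 1.38×10⁻²³ × 380 × 5.00×10¹ × 1.14×10⁷ = 1.20×10⁻¹¹ V²
V_n = √(1.20×10⁻¹¹) = 3.46×10⁻⁶ V = 3.46 µV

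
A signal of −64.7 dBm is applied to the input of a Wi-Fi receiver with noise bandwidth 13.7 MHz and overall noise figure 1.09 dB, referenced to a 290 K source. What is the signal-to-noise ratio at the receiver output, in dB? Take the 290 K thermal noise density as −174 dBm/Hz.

Noise floor: N = −174 + 10 log₁₀(B) + NF
10 log₁₀(1.37×10⁷) = 71.37 dB
N = −174 + 71.37 + 1.09 = −101.54 dBm
SNR = P_sig − N = −64.7 − (−101.54) = 36.84 dB → 36.8 dB

36.8 dB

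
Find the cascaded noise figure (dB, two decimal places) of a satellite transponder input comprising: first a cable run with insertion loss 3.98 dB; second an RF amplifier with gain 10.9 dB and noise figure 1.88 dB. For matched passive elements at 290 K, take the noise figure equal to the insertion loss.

Convert to linear (a loss of L dB is a gain of −L dB): F_i = 10^(NF_i/10), G_i = 10^(G_i,dB/10)
  Stage 1: F_1 = 10^(3.98/10) = 2.500, G_1 = 10^(−3.98/10) = 0.3999
  Stage 2: F_2 = 10^(1.88/10) = 1.542, G_2 = 10^(10.9/10) = 12.30
Friis cascade:
  F = 2.500 + (1.542 − 1)/0.3999 = 3.855
NF = 10 log₁₀(3.855) = 5.86 dB

5.86 dB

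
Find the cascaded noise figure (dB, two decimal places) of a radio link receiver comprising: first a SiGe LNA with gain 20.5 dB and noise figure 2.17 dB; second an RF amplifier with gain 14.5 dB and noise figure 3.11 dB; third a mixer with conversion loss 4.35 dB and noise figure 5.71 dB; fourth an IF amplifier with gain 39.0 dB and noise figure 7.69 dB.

2.21 dB

Convert to linear (a loss of L dB is a gain of −L dB): F_i = 10^(NF_i/10), G_i = 10^(G_i,dB/10)
  Stage 1: F_1 = 10^(2.17/10) = 1.648, G_1 = 10^(20.5/10) = 112.2
  Stage 2: F_2 = 10^(3.11/10) = 2.046, G_2 = 10^(14.5/10) = 28.18
  Stage 3: F_3 = 10^(5.71/10) = 3.724, G_3 = 10^(−4.35/10) = 0.3673
  Stage 4: F_4 = 10^(7.69/10) = 5.875, G_4 = 10^(39.0/10) = 7943
Friis cascade:
  F = 1.648 + (2.046 − 1)/112.2 + (3.724 − 1)/3162 + (5.875 − 1)/1161 = 1.663
NF = 10 log₁₀(1.663) = 2.21 dB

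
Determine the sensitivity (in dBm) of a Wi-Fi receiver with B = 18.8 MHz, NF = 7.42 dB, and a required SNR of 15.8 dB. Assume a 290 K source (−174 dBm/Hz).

Sensitivity = −174 + 10 log₁₀(B) + NF + SNR_min
= −174 + 72.74 + 7.42 + 15.8
= −78.04 dBm → −78.0 dBm

−78.0 dBm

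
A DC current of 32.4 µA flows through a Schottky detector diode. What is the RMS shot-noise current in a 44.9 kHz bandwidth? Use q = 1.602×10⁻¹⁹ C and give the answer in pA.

683 pA

I_n = √(2qI·B)
2qI·B = 2 × 1.602×10⁻¹⁹ × 3.24×10⁻⁵ × 4.49×10⁴ = 4.66×10⁻¹⁹ A²
I_n = √(4.66×10⁻¹⁹) = 6.83×10⁻¹⁰ A = 683 pA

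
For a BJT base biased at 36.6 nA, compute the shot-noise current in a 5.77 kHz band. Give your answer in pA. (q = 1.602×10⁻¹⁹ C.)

8.23 pA

I_n = √(2qI·B)
2qI·B = 2 × 1.602×10⁻¹⁹ × 3.66×10⁻⁸ × 5.77×10³ = 6.77×10⁻²³ A²
I_n = √(6.77×10⁻²³) = 8.23×10⁻¹² A = 8.23 pA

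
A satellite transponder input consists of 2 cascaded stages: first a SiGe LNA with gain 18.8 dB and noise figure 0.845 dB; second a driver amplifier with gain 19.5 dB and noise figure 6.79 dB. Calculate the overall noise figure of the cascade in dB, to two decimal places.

1.02 dB

Convert to linear (a loss of L dB is a gain of −L dB): F_i = 10^(NF_i/10), G_i = 10^(G_i,dB/10)
  Stage 1: F_1 = 10^(0.845/10) = 1.215, G_1 = 10^(18.8/10) = 75.86
  Stage 2: F_2 = 10^(6.79/10) = 4.775, G_2 = 10^(19.5/10) = 89.13
Friis cascade:
  F = 1.215 + (4.775 − 1)/75.86 = 1.265
NF = 10 log₁₀(1.265) = 1.02 dB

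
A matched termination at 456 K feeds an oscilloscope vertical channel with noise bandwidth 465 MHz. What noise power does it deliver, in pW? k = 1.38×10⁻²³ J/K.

2.93 pW

P_n = kTB = 1.38×10⁻²³ × 456 × 4.65×10⁸ = 2.93×10⁻¹² W = 2.93 pW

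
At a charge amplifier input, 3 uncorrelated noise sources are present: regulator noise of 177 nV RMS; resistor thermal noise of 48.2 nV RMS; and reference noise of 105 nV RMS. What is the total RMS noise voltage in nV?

Uncorrelated sources add in power (mean-square): V_tot = √(ΣV_i²)
V_tot = √[(1.77×10⁻⁷)² + (4.82×10⁻⁸)² + (1.05×10⁻⁷)²] = 2.11×10⁻⁷ V = 211 nV

211 nV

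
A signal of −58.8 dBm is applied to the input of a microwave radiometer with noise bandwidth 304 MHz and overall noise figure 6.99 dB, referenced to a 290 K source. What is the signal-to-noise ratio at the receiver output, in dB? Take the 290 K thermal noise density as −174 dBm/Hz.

Noise floor: N = −174 + 10 log₁₀(B) + NF
10 log₁₀(3.04×10⁸) = 84.83 dB
N = −174 + 84.83 + 6.99 = −82.18 dBm
SNR = P_sig − N = −58.8 − (−82.18) = 23.38 dB → 23.4 dB

23.4 dB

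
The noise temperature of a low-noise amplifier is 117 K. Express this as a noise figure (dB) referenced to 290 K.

F = 1 + T_e/T₀ = 1 + 117/290 = 1.40345
NF = 10 log₁₀(1.40345) = 1.47 dB

1.47 dB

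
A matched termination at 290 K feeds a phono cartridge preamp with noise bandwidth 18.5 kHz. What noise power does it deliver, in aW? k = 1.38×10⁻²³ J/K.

P_n = kTB = 1.38×10⁻²³ × 290 × 1.85×10⁴ = 7.40×10⁻¹⁷ W = 74.0 aW

74.0 aW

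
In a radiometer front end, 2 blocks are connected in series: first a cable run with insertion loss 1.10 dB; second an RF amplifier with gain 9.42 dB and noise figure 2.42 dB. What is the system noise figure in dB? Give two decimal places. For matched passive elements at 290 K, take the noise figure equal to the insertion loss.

3.52 dB

Convert to linear (a loss of L dB is a gain of −L dB): F_i = 10^(NF_i/10), G_i = 10^(G_i,dB/10)
  Stage 1: F_1 = 10^(1.10/10) = 1.288, G_1 = 10^(−1.10/10) = 0.7762
  Stage 2: F_2 = 10^(2.42/10) = 1.746, G_2 = 10^(9.42/10) = 8.750
Friis cascade:
  F = 1.288 + (1.746 − 1)/0.7762 = 2.249
NF = 10 log₁₀(2.249) = 3.52 dB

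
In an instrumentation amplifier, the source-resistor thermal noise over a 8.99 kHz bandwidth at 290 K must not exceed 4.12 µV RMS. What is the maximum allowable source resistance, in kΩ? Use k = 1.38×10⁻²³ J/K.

118 kΩ

Johnson–Nyquist: V_n = √(4kTRB) ⇒ R = V_n² / (4kTB)
4kTB = 4 × 1.38×10⁻²³ × 290 × 8.99×10³ = 1.44×10⁻¹⁶
R = (4.12×10⁻⁶)² / 1.44×10⁻¹⁶ = 1.18×10⁵ Ω = 118 kΩ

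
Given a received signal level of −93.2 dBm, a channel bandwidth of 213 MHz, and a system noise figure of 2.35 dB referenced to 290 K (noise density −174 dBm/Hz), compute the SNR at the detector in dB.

−4.8 dB

Noise floor: N = −174 + 10 log₁₀(B) + NF
10 log₁₀(2.13×10⁸) = 83.28 dB
N = −174 + 83.28 + 2.35 = −88.37 dBm
SNR = P_sig − N = −93.2 − (−88.37) = −4.83 dB → −4.8 dB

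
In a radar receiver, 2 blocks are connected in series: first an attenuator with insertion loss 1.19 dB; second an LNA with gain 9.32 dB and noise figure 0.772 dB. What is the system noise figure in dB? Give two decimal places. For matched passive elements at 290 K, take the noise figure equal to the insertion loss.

Convert to linear (a loss of L dB is a gain of −L dB): F_i = 10^(NF_i/10), G_i = 10^(G_i,dB/10)
  Stage 1: F_1 = 10^(1.19/10) = 1.315, G_1 = 10^(−1.19/10) = 0.7603
  Stage 2: F_2 = 10^(0.772/10) = 1.195, G_2 = 10^(9.32/10) = 8.551
Friis cascade:
  F = 1.315 + (1.195 − 1)/0.7603 = 1.571
NF = 10 log₁₀(1.571) = 1.96 dB

1.96 dB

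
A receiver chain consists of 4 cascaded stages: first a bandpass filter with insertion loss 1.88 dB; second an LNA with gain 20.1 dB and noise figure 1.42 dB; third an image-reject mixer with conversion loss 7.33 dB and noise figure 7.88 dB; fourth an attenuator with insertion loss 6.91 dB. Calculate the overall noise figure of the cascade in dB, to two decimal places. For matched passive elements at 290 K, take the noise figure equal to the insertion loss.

Convert to linear (a loss of L dB is a gain of −L dB): F_i = 10^(NF_i/10), G_i = 10^(G_i,dB/10)
  Stage 1: F_1 = 10^(1.88/10) = 1.542, G_1 = 10^(−1.88/10) = 0.6486
  Stage 2: F_2 = 10^(1.42/10) = 1.387, G_2 = 10^(20.1/10) = 102.3
  Stage 3: F_3 = 10^(7.88/10) = 6.138, G_3 = 10^(−7.33/10) = 0.1849
  Stage 4: F_4 = 10^(6.91/10) = 4.909, G_4 = 10^(−6.91/10) = 0.2037
Friis cascade:
  F = 1.542 + (1.387 − 1)/0.6486 + (6.138 − 1)/66.37 + (4.909 − 1)/12.27 = 2.534
NF = 10 log₁₀(2.534) = 4.04 dB

4.04 dB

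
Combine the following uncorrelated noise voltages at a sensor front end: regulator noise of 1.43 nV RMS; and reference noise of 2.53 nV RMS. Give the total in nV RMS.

Uncorrelated sources add in power (mean-square): V_tot = √(ΣV_i²)
V_tot = √[(1.43×10⁻⁹)² + (2.53×10⁻⁹)²] = 2.91×10⁻⁹ V = 2.91 nV

2.91 nV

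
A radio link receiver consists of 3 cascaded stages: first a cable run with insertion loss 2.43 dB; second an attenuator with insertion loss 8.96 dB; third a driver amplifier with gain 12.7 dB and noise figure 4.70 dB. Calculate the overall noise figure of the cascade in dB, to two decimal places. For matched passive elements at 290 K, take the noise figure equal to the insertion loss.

Convert to linear (a loss of L dB is a gain of −L dB): F_i = 10^(NF_i/10), G_i = 10^(G_i,dB/10)
  Stage 1: F_1 = 10^(2.43/10) = 1.750, G_1 = 10^(−2.43/10) = 0.5715
  Stage 2: F_2 = 10^(8.96/10) = 7.870, G_2 = 10^(−8.96/10) = 0.1271
  Stage 3: F_3 = 10^(4.70/10) = 2.951, G_3 = 10^(12.7/10) = 18.62
Friis cascade:
  F = 1.750 + (7.870 − 1)/0.5715 + (2.951 − 1)/0.07261 = 40.64
NF = 10 log₁₀(40.64) = 16.09 dB

16.09 dB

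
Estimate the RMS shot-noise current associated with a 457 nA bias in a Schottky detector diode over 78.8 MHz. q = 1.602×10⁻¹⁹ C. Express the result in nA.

3.40 nA

I_n = √(2qI·B)
2qI·B = 2 × 1.602×10⁻¹⁹ × 4.57×10⁻⁷ × 7.88×10⁷ = 1.15×10⁻¹⁷ A²
I_n = √(1.15×10⁻¹⁷) = 3.40×10⁻⁹ A = 3.40 nA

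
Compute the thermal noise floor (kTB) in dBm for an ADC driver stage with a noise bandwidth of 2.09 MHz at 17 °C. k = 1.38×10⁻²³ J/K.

−110.8 dBm

T = 17 °C + 273.15 = 290.15 K
P_n = kTB = 1.38×10⁻²³ × 290.15 × 2.09×10⁶ = 8.37×10⁻¹⁵ W
In dBm: 10 log₁₀(8.37×10⁻¹⁵ / 10⁻³) = −110.8 dBm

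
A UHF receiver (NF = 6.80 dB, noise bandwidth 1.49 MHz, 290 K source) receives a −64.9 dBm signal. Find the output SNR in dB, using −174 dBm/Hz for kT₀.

40.6 dB

Noise floor: N = −174 + 10 log₁₀(B) + NF
10 log₁₀(1.49×10⁶) = 61.73 dB
N = −174 + 61.73 + 6.80 = −105.47 dBm
SNR = P_sig − N = −64.9 − (−105.47) = 40.57 dB → 40.6 dB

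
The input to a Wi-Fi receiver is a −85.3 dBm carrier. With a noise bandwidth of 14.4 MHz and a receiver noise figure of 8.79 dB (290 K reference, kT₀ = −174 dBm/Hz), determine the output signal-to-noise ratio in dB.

Noise floor: N = −174 + 10 log₁₀(B) + NF
10 log₁₀(1.44×10⁷) = 71.58 dB
N = −174 + 71.58 + 8.79 = −93.63 dBm
SNR = P_sig − N = −85.3 − (−93.63) = 8.33 dB → 8.3 dB

8.3 dB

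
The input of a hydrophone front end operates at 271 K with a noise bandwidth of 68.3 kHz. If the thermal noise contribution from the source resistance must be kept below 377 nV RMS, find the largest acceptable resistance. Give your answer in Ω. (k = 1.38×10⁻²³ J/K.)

Johnson–Nyquist: V_n = √(4kTRB) ⇒ R = V_n² / (4kTB)
4kTB = 4 × 1.38×10⁻²³ × 271 × 6.83×10⁴ = 1.02×10⁻¹⁵
R = (3.77×10⁻⁷)² / 1.02×10⁻¹⁵ = 1.39×10² Ω = 139 Ω

139 Ω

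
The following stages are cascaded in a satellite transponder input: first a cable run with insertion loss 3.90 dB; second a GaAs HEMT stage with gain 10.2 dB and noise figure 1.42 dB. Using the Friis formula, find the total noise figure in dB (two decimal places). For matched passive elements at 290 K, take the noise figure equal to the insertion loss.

Convert to linear (a loss of L dB is a gain of −L dB): F_i = 10^(NF_i/10), G_i = 10^(G_i,dB/10)
  Stage 1: F_1 = 10^(3.90/10) = 2.455, G_1 = 10^(−3.90/10) = 0.4074
  Stage 2: F_2 = 10^(1.42/10) = 1.387, G_2 = 10^(10.2/10) = 10.47
Friis cascade:
  F = 2.455 + (1.387 − 1)/0.4074 = 3.404
NF = 10 log₁₀(3.404) = 5.32 dB

5.32 dB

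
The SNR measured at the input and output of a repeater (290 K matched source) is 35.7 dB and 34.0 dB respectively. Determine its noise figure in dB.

1.7 dB

NF (dB) = SNR_in(dB) − SNR_out(dB) when the source is at T₀
NF = 35.7 − 34.0 = 1.7 dB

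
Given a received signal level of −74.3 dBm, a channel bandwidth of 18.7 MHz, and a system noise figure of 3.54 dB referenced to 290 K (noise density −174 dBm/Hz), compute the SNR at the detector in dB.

23.4 dB

Noise floor: N = −174 + 10 log₁₀(B) + NF
10 log₁₀(1.87×10⁷) = 72.72 dB
N = −174 + 72.72 + 3.54 = −97.74 dBm
SNR = P_sig − N = −74.3 − (−97.74) = 23.44 dB → 23.4 dB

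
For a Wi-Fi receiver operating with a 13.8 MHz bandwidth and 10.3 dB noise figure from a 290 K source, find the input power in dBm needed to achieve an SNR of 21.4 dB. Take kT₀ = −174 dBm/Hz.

Sensitivity = −174 + 10 log₁₀(B) + NF + SNR_min
= −174 + 71.4 + 10.3 + 21.4
= −70.9 dBm → −70.9 dBm

−70.9 dBm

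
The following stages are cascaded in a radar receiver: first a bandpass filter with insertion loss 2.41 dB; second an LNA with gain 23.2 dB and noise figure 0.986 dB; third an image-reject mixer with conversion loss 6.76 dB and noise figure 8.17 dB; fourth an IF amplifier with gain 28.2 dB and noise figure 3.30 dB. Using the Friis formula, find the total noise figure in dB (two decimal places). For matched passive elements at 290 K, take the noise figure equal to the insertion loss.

Convert to linear (a loss of L dB is a gain of −L dB): F_i = 10^(NF_i/10), G_i = 10^(G_i,dB/10)
  Stage 1: F_1 = 10^(2.41/10) = 1.742, G_1 = 10^(−2.41/10) = 0.5741
  Stage 2: F_2 = 10^(0.986/10) = 1.255, G_2 = 10^(23.2/10) = 208.9
  Stage 3: F_3 = 10^(8.17/10) = 6.561, G_3 = 10^(−6.76/10) = 0.2109
  Stage 4: F_4 = 10^(3.30/10) = 2.138, G_4 = 10^(28.2/10) = 660.7
Friis cascade:
  F = 1.742 + (1.255 − 1)/0.5741 + (6.561 − 1)/119.9 + (2.138 − 1)/25.29 = 2.277
NF = 10 log₁₀(2.277) = 3.57 dB

3.57 dB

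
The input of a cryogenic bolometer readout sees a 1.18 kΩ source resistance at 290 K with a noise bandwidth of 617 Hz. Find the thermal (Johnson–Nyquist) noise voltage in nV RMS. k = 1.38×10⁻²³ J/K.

V_n = √(4kTRB)
4kTRB = 4 × 1.38×10⁻²³ × 290 × 1.18×10³ × 6.17×10² = 1.17×10⁻¹⁴ V²
V_n = √(1.17×10⁻¹⁴) = 1.08×10⁻⁷ V = 108 nV

108 nV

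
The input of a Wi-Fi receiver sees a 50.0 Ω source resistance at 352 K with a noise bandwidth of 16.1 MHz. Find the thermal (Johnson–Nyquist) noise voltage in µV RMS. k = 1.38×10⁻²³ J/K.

3.95 µV

V_n = √(4kTRB)
4kTRB = 4 × 1.38×10⁻²³ × 352 × 5.00×10¹ × 1.61×10⁷ = 1.56×10⁻¹¹ V²
V_n = √(1.56×10⁻¹¹) = 3.95×10⁻⁶ V = 3.95 µV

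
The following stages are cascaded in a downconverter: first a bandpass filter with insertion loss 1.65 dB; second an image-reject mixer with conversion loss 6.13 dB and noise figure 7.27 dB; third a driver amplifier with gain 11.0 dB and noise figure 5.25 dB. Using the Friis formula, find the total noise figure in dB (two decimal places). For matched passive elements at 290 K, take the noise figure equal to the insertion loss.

13.40 dB

Convert to linear (a loss of L dB is a gain of −L dB): F_i = 10^(NF_i/10), G_i = 10^(G_i,dB/10)
  Stage 1: F_1 = 10^(1.65/10) = 1.462, G_1 = 10^(−1.65/10) = 0.6839
  Stage 2: F_2 = 10^(7.27/10) = 5.333, G_2 = 10^(−6.13/10) = 0.2438
  Stage 3: F_3 = 10^(5.25/10) = 3.350, G_3 = 10^(11.0/10) = 12.59
Friis cascade:
  F = 1.462 + (5.333 − 1)/0.6839 + (3.350 − 1)/0.1667 = 21.89
NF = 10 log₁₀(21.89) = 13.40 dB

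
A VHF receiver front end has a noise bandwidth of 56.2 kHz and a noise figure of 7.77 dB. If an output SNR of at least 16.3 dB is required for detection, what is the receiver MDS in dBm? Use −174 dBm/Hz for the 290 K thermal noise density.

Sensitivity = −174 + 10 log₁₀(B) + NF + SNR_min
= −174 + 47.5 + 7.77 + 16.3
= −102.43 dBm → −102.4 dBm

−102.4 dBm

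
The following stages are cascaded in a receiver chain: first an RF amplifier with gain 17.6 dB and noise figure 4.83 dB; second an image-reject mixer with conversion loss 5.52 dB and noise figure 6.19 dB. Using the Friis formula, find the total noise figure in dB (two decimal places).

Convert to linear (a loss of L dB is a gain of −L dB): F_i = 10^(NF_i/10), G_i = 10^(G_i,dB/10)
  Stage 1: F_1 = 10^(4.83/10) = 3.041, G_1 = 10^(17.6/10) = 57.54
  Stage 2: F_2 = 10^(6.19/10) = 4.159, G_2 = 10^(−5.52/10) = 0.2805
Friis cascade:
  F = 3.041 + (4.159 − 1)/57.54 = 3.096
NF = 10 log₁₀(3.096) = 4.91 dB

4.91 dB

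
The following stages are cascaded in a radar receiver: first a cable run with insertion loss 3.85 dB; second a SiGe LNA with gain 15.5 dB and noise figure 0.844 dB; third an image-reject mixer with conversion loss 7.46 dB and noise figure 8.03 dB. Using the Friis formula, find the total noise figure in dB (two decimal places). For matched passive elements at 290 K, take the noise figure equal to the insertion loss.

5.20 dB

Convert to linear (a loss of L dB is a gain of −L dB): F_i = 10^(NF_i/10), G_i = 10^(G_i,dB/10)
  Stage 1: F_1 = 10^(3.85/10) = 2.427, G_1 = 10^(−3.85/10) = 0.4121
  Stage 2: F_2 = 10^(0.844/10) = 1.215, G_2 = 10^(15.5/10) = 35.48
  Stage 3: F_3 = 10^(8.03/10) = 6.353, G_3 = 10^(−7.46/10) = 0.1795
Friis cascade:
  F = 2.427 + (1.215 − 1)/0.4121 + (6.353 − 1)/14.62 = 3.313
NF = 10 log₁₀(3.313) = 5.20 dB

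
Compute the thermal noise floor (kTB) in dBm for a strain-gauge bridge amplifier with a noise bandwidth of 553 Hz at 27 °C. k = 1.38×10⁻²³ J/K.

T = 27 °C + 273.15 = 300.15 K
P_n = kTB = 1.38×10⁻²³ × 300.15 × 5.53×10² = 2.29×10⁻¹⁸ W
In dBm: 10 log₁₀(2.29×10⁻¹⁸ / 10⁻³) = −146.4 dBm

−146.4 dBm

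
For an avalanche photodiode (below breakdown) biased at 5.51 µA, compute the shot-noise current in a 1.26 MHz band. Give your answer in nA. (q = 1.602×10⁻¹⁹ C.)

I_n = √(2qI·B)
2qI·B = 2 × 1.602×10⁻¹⁹ × 5.51×10⁻⁶ × 1.26×10⁶ = 2.22×10⁻¹⁸ A²
I_n = √(2.22×10⁻¹⁸) = 1.49×10⁻⁹ A = 1.49 nA

1.49 nA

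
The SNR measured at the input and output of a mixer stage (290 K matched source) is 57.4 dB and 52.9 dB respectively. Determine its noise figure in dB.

NF (dB) = SNR_in(dB) − SNR_out(dB) when the source is at T₀
NF = 57.4 − 52.9 = 4.5 dB

4.5 dB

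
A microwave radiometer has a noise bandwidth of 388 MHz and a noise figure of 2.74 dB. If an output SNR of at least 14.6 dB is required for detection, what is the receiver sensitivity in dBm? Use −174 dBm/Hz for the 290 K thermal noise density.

−70.8 dBm

Sensitivity = −174 + 10 log₁₀(B) + NF + SNR_min
= −174 + 85.89 + 2.74 + 14.6
= −70.77 dBm → −70.8 dBm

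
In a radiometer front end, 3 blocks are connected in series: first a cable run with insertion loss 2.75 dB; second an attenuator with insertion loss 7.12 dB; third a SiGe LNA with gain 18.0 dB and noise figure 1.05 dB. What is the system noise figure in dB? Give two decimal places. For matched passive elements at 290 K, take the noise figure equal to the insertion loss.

Convert to linear (a loss of L dB is a gain of −L dB): F_i = 10^(NF_i/10), G_i = 10^(G_i,dB/10)
  Stage 1: F_1 = 10^(2.75/10) = 1.884, G_1 = 10^(−2.75/10) = 0.5309
  Stage 2: F_2 = 10^(7.12/10) = 5.152, G_2 = 10^(−7.12/10) = 0.1941
  Stage 3: F_3 = 10^(1.05/10) = 1.274, G_3 = 10^(18.0/10) = 63.10
Friis cascade:
  F = 1.884 + (5.152 − 1)/0.5309 + (1.274 − 1)/0.1030 = 12.36
NF = 10 log₁₀(12.36) = 10.92 dB

10.92 dB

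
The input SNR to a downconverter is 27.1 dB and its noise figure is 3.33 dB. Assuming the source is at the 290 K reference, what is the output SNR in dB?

23.77 dB

By definition F = SNR_in/SNR_out, so in dB: SNR_out = SNR_in − NF
SNR_out = 27.1 − 3.33 = 23.77 dB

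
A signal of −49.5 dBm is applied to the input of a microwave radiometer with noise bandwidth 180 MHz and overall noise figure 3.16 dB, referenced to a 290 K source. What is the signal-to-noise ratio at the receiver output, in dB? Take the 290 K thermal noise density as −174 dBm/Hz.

Noise floor: N = −174 + 10 log₁₀(B) + NF
10 log₁₀(1.80×10⁸) = 82.55 dB
N = −174 + 82.55 + 3.16 = −88.29 dBm
SNR = P_sig − N = −49.5 − (−88.29) = 38.79 dB → 38.8 dB

38.8 dB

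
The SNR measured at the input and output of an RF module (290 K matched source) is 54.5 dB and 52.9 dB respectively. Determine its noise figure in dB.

1.6 dB

NF (dB) = SNR_in(dB) − SNR_out(dB) when the source is at T₀
NF = 54.5 − 52.9 = 1.6 dB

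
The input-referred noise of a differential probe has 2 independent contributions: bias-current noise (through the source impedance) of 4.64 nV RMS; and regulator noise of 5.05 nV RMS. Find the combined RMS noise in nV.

Uncorrelated sources add in power (mean-square): V_tot = √(ΣV_i²)
V_tot = √[(4.64×10⁻⁹)² + (5.05×10⁻⁹)²] = 6.86×10⁻⁹ V = 6.86 nV

6.86 nV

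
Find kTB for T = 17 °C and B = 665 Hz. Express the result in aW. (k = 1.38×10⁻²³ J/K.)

T = 17 °C + 273.15 = 290.15 K
P_n = kTB = 1.38×10⁻²³ × 290.15 × 6.65×10² = 2.66×10⁻¹⁸ W = 2.66 aW

2.66 aW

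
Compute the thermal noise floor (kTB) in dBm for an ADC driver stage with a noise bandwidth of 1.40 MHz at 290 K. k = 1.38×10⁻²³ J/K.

−112.5 dBm

P_n = kTB = 1.38×10⁻²³ × 290 × 1.40×10⁶ = 5.60×10⁻¹⁵ W
In dBm: 10 log₁₀(5.60×10⁻¹⁵ / 10⁻³) = −112.5 dBm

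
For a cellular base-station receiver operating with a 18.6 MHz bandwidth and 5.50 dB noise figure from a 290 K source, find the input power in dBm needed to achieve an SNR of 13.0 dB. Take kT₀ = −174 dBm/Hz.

−82.8 dBm

Sensitivity = −174 + 10 log₁₀(B) + NF + SNR_min
= −174 + 72.7 + 5.50 + 13.0
= −82.80 dBm → −82.8 dBm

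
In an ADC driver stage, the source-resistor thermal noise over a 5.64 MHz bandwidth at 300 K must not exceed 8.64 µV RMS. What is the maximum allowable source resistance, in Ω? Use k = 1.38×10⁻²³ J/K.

799 Ω

Johnson–Nyquist: V_n = √(4kTRB) ⇒ R = V_n² / (4kTB)
4kTB = 4 × 1.38×10⁻²³ × 300 × 5.64×10⁶ = 9.34×10⁻¹⁴
R = (8.64×10⁻⁶)² / 9.34×10⁻¹⁴ = 7.99×10² Ω = 799 Ω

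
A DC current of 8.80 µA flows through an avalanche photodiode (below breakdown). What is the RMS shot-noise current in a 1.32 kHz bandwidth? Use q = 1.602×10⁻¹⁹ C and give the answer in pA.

I_n = √(2qI·B)
2qI·B = 2 × 1.602×10⁻¹⁹ × 8.80×10⁻⁶ × 1.32×10³ = 3.72×10⁻²¹ A²
I_n = √(3.72×10⁻²¹) = 6.10×10⁻¹¹ A = 61.0 pA

61.0 pA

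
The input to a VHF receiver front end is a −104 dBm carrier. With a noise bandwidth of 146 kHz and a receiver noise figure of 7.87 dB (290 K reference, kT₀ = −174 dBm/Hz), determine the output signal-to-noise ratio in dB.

10.5 dB

Noise floor: N = −174 + 10 log₁₀(B) + NF
10 log₁₀(1.46×10⁵) = 51.64 dB
N = −174 + 51.64 + 7.87 = −114.49 dBm
SNR = P_sig − N = −104 − (−114.49) = 10.49 dB → 10.5 dB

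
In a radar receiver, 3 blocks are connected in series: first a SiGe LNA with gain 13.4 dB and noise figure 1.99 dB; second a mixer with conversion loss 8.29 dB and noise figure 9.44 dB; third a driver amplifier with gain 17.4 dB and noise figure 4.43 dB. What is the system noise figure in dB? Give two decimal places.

Convert to linear (a loss of L dB is a gain of −L dB): F_i = 10^(NF_i/10), G_i = 10^(G_i,dB/10)
  Stage 1: F_1 = 10^(1.99/10) = 1.581, G_1 = 10^(13.4/10) = 21.88
  Stage 2: F_2 = 10^(9.44/10) = 8.790, G_2 = 10^(−8.29/10) = 0.1483
  Stage 3: F_3 = 10^(4.43/10) = 2.773, G_3 = 10^(17.4/10) = 54.95
Friis cascade:
  F = 1.581 + (8.790 − 1)/21.88 + (2.773 − 1)/3.243 = 2.484
NF = 10 log₁₀(2.484) = 3.95 dB

3.95 dB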